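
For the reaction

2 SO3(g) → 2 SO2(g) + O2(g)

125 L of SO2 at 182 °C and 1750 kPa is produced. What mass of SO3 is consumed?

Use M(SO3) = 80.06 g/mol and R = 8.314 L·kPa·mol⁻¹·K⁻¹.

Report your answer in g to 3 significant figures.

4630 g

n(SO2) = PV/RT = (1750 × 125) / (8.314 × 455.15) = 57.81 mol
n(SO3) = (2/2) × 57.81 = 57.81 mol
m(SO3) = 57.81 × 80.06 = 4628 g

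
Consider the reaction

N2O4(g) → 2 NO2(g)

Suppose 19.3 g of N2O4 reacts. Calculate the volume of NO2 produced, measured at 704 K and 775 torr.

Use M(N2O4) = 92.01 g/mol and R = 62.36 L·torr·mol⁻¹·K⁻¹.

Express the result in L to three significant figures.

23.8 L

n(N2O4) = 19.30 / 92.01 = 0.2098 mol
n(NO2) = (2/1) × 0.2098 = 0.4196 mol
V = nRT/P = 0.4196 × 62.36 × 704 / 775 = 23.77 L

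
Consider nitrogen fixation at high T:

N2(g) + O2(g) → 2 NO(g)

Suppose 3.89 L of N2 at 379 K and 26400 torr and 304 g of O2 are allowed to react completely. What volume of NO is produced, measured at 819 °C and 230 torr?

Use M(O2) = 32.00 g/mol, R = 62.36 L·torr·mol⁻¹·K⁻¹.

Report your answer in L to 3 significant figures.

n(N2) = PV/RT = (26400 × 3.89) / (62.36 × 379) = 4.345 mol
n(O2) = 304 / 32.00 = 9.500 mol
For 4.345 mol N2, stoichiometry requires (1/1) × 4.345 = 4.345 mol O2; 9.500 mol is available, so N2 is limiting.
n(NO) = (2/1) × 4.345 = 8.690 mol
V(NO) = nRT/P = 8.690 × 62.36 × 1092.15 / 230 = 2573 L

2570 L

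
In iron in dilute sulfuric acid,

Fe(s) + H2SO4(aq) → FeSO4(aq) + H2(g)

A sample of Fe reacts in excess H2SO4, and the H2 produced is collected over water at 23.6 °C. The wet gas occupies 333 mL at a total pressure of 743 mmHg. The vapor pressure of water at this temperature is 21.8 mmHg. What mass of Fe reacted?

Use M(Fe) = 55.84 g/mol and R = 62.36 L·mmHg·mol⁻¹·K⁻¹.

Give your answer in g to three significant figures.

0.725 g

P(H2) = 743 − 21.8 = 721.2 mmHg
n(H2) = PV/RT = (721.2 × 0.3330) / (62.36 × 296.75) = 0.01298 mol
n(Fe) = (1/1) × 0.01298 = 0.01298 mol
m(Fe) = 0.01298 × 55.84 = 0.7248 g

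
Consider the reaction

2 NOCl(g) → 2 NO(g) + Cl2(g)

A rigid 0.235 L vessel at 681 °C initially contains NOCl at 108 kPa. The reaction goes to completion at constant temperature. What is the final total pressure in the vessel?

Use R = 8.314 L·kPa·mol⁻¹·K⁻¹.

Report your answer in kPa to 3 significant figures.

Since T and V are fixed, P_final/P_initial = n_final/n_initial = 3/2.
P_final = (3/2) × 108 = 162.0 kPa

162 kPa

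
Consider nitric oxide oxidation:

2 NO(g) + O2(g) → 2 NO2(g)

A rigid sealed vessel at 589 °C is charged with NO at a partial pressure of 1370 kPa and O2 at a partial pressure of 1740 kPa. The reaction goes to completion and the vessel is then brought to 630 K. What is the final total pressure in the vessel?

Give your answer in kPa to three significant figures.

At constant V, partial pressures at 589 °C are proportional to moles, so apply stoichiometry directly to pressures.
P(O2) required for 1370 kPa of NO = (1/2) × 1370 = 685.0 kPa; available 1740 kPa, so NO is limiting.
P(O2) remaining = 1740 − (1/2) × 1370 = 1055 kPa
P(gaseous products) = (2)/2 × 1370 = 1370 kPa
P_total at 589 °C = 1055 + 1370 = 2425 kPa
Scaling to 630 K: P = 2425 × 630/862.15 = 1772 kPa

1770 kPa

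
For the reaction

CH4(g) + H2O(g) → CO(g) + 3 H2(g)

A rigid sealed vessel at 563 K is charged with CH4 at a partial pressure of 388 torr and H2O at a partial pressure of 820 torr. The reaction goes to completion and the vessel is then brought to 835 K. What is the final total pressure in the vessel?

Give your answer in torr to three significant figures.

With V and T fixed, P_i ∝ n_i, so the mole ratios apply directly to partial pressures at 563 K.
P(H2O) required for 388 torr of CH4 = (1/1) × 388 = 388.0 torr; available 820 torr, so CH4 is limiting.
P(H2O) remaining = 820 − (1/1) × 388 = 432.0 torr
P(gaseous products) = (1+3)/1 × 388 = 1552 torr
P_total at 563 K = 432.0 + 1552 = 1984 torr
Scaling to 835 K: P = 1984 × 835/563 = 2943 torr

2940 torr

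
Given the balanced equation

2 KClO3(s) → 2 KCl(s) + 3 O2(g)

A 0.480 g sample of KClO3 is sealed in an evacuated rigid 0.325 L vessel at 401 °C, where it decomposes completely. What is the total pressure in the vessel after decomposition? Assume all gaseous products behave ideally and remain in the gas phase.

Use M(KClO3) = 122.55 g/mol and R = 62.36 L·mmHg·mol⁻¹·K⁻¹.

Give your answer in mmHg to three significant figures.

n(KClO3) = 0.480 / 122.55 = 0.003917 mol
n(gas produced) = (3/2) × 0.003917 = 0.005876 mol
P = nRT/V = 0.005876 × 62.36 × 674.15 / 0.325 = 760.1 mmHg

760 mmHg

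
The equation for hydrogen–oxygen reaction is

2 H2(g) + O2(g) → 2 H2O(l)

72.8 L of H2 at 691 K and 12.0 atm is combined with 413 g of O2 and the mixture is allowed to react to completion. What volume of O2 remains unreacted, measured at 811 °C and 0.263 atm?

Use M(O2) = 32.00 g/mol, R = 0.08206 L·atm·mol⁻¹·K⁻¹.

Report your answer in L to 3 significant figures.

n(H2) = PV/RT = (12.0 × 72.8) / (0.08206 × 691) = 15.41 mol
n(O2) = 413 / 32.00 = 12.91 mol
For 15.41 mol H2, stoichiometry requires (1/2) × 15.41 = 7.705 mol O2; 12.91 mol is available, so H2 is limiting.
n(O2) consumed = (1/2) × 15.41 = 7.705 mol; remaining = 12.91 − 7.705 = 5.205 mol
V(O2) = nRT/P = 5.205 × 0.08206 × 1084.15 / 0.263 = 1761 L

1760 L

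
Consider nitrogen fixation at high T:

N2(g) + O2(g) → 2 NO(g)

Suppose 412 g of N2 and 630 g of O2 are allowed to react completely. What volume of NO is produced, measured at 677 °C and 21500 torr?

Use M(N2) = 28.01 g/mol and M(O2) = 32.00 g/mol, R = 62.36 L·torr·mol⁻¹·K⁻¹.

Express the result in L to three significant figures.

n(N2) = 412 / 28.01 = 14.71 mol
n(O2) = 630 / 32.00 = 19.69 mol
For 14.71 mol N2, stoichiometry requires (1/1) × 14.71 = 14.71 mol O2; 19.69 mol is available, so N2 is limiting.
n(NO) = (2/1) × 14.71 = 29.42 mol
V(NO) = nRT/P = 29.42 × 62.36 × 950.15 / 21500 = 81.08 L

81.1 L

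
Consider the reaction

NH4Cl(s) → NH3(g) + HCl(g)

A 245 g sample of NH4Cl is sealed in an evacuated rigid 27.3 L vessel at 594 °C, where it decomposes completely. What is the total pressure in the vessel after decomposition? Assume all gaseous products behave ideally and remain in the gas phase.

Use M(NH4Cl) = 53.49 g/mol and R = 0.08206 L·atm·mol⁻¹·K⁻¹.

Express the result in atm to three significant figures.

n(NH4Cl) = 245 / 53.49 = 4.580 mol
n(gas produced) = (2/1) × 4.580 = 9.160 mol
P = nRT/V = 9.160 × 0.08206 × 867.15 / 27.3 = 23.88 atm

23.9 atm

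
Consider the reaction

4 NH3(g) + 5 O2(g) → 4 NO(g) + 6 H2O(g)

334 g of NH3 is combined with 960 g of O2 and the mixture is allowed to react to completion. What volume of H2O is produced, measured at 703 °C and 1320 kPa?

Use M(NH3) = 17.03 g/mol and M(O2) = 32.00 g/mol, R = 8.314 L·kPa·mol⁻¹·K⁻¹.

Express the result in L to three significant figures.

n(NH3) = 334 / 17.03 = 19.61 mol
n(O2) = 960 / 32.00 = 30.00 mol
For 19.61 mol NH3, stoichiometry requires (5/4) × 19.61 = 24.51 mol O2; 30.00 mol is available, so NH3 is limiting.
n(H2O) = (6/4) × 19.61 = 29.41 mol
V(H2O) = nRT/P = 29.41 × 8.314 × 976.15 / 1320 = 180.8 L

181 L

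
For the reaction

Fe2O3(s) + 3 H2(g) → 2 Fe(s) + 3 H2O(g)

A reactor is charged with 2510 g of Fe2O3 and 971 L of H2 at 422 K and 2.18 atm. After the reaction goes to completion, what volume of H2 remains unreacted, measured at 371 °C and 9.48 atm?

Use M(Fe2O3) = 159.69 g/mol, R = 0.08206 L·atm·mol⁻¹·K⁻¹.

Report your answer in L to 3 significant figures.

77.9 L

n(Fe2O3) = 2510 / 159.69 = 15.72 mol
n(H2) = PV/RT = (2.18 × 971) / (0.08206 × 422) = 61.13 mol
For 15.72 mol Fe2O3, stoichiometry requires (3/1) × 15.72 = 47.16 mol H2; 61.13 mol is available, so Fe2O3 is limiting.
n(H2) consumed = (3/1) × 15.72 = 47.16 mol; remaining = 61.13 − 47.16 = 13.97 mol
V(H2) = nRT/P = 13.97 × 0.08206 × 644.15 / 9.48 = 77.89 L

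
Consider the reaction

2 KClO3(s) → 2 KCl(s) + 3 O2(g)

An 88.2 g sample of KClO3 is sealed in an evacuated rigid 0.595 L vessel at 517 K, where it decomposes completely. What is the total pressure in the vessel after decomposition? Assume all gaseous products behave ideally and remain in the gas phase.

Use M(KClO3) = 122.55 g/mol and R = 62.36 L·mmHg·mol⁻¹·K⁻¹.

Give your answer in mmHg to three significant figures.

58500 mmHg

n(KClO3) = 88.2 / 122.55 = 0.7197 mol
n(gas produced) = (3/2) × 0.7197 = 1.080 mol
P = nRT/V = 1.080 × 62.36 × 517 / 0.595 = 58520 mmHg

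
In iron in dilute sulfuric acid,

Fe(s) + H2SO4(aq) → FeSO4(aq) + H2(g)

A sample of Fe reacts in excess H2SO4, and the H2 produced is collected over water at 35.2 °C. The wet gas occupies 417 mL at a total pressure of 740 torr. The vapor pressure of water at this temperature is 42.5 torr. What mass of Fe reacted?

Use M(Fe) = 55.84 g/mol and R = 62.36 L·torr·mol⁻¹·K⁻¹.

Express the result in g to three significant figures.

0.845 g

P(H2) = 740 − 42.5 = 697.5 torr
n(H2) = PV/RT = (697.5 × 0.4170) / (62.36 × 308.35) = 0.01513 mol
n(Fe) = (1/1) × 0.01513 = 0.01513 mol
m(Fe) = 0.01513 × 55.84 = 0.8449 g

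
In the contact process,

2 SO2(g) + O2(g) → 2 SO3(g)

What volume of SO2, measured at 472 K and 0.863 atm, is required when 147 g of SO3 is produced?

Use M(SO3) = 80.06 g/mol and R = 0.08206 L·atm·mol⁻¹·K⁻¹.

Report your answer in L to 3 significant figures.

82.4 L

n(SO3) = 147.0 / 80.06 = 1.836 mol
n(SO2) = (2/2) × 1.836 = 1.836 mol
V = nRT/P = 1.836 × 0.08206 × 472 / 0.863 = 82.40 L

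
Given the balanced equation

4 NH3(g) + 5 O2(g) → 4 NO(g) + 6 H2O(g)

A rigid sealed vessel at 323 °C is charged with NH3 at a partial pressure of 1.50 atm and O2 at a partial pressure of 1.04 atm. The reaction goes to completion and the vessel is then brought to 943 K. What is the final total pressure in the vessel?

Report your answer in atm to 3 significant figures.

Because the vessel is rigid and T is held at 323 °C, work the stoichiometry in partial pressures (P_i = n_iRT/V).
P(O2) required for 1.50 atm of NH3 = (5/4) × 1.50 = 1.875 atm; available 1.04 atm, so O2 is limiting.
P(NH3) remaining = 1.50 − (4/5) × 1.04 = 0.6680 atm
P(gaseous products) = (4+6)/5 × 1.04 = 2.080 atm
P_total at 323 °C = 0.6680 + 2.080 = 2.748 atm
Scaling to 943 K: P = 2.748 × 943/596.15 = 4.347 atm

4.35 atm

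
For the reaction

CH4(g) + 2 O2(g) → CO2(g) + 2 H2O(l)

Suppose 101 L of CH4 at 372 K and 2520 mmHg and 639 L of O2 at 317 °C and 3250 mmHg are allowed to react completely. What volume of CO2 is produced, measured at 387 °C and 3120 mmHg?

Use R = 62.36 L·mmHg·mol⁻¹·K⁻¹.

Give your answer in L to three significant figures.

145 L

n(CH4) = PV/RT = (2520 × 101) / (62.36 × 372) = 10.97 mol
n(O2) = PV/RT = (3250 × 639) / (62.36 × 590.15) = 56.43 mol
For 10.97 mol CH4, stoichiometry requires (2/1) × 10.97 = 21.94 mol O2; 56.43 mol is available, so CH4 is limiting.
n(CO2) = (1/1) × 10.97 = 10.97 mol
V(CO2) = nRT/P = 10.97 × 62.36 × 660.15 / 3120 = 144.7 L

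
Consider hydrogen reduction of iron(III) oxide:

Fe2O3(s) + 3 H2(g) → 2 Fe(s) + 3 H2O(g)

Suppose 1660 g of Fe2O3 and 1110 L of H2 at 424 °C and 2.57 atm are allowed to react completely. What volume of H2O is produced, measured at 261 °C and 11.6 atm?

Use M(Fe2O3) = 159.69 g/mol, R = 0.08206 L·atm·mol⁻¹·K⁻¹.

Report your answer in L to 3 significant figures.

n(Fe2O3) = 1660 / 159.69 = 10.40 mol
n(H2) = PV/RT = (2.57 × 1110) / (0.08206 × 697.15) = 49.87 mol
For 10.40 mol Fe2O3, stoichiometry requires (3/1) × 10.40 = 31.20 mol H2; 49.87 mol is available, so Fe2O3 is limiting.
n(H2O) = (3/1) × 10.40 = 31.20 mol
V(H2O) = nRT/P = 31.20 × 0.08206 × 534.15 / 11.6 = 117.9 L

118 L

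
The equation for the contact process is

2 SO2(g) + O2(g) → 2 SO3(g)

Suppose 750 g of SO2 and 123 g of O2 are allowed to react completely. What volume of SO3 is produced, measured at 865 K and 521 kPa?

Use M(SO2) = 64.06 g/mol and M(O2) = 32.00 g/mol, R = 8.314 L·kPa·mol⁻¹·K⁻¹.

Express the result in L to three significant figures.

n(SO2) = 750 / 64.06 = 11.71 mol
n(O2) = 123 / 32.00 = 3.844 mol
For 11.71 mol SO2, stoichiometry requires (1/2) × 11.71 = 5.855 mol O2; 3.844 mol is available, so O2 is limiting.
n(SO3) = (2/1) × 3.844 = 7.688 mol
V(SO3) = nRT/P = 7.688 × 8.314 × 865 / 521 = 106.1 L

106 L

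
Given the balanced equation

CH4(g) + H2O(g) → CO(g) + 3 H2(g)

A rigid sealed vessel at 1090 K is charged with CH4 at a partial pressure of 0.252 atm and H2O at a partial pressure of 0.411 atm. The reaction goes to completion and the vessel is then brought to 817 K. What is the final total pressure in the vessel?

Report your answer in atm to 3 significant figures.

At constant V, partial pressures at 1090 K are proportional to moles, so apply stoichiometry directly to pressures.
P(H2O) required for 0.252 atm of CH4 = (1/1) × 0.252 = 0.2520 atm; available 0.411 atm, so CH4 is limiting.
P(H2O) remaining = 0.411 − (1/1) × 0.252 = 0.1590 atm
P(gaseous products) = (1+3)/1 × 0.252 = 1.008 atm
P_total at 1090 K = 0.1590 + 1.008 = 1.167 atm
Scaling to 817 K: P = 1.167 × 817/1090 = 0.8747 atm

0.875 atm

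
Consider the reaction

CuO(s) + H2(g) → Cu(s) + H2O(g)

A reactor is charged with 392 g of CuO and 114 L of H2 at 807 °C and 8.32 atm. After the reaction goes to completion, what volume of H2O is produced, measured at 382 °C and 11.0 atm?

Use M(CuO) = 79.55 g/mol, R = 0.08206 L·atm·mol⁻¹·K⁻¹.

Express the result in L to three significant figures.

24.1 L

n(CuO) = 392 / 79.55 = 4.928 mol
n(H2) = PV/RT = (8.32 × 114) / (0.08206 × 1080.15) = 10.70 mol
For 4.928 mol CuO, stoichiometry requires (1/1) × 4.928 = 4.928 mol H2; 10.70 mol is available, so CuO is limiting.
n(H2O) = (1/1) × 4.928 = 4.928 mol
V(H2O) = nRT/P = 4.928 × 0.08206 × 655.15 / 11.0 = 24.09 L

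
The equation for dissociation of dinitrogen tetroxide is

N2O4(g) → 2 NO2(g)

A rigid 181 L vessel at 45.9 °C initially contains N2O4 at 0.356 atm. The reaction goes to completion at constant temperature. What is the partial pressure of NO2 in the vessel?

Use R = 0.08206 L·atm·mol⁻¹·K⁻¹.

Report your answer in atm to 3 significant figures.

0.712 atm

n(N2O4)₀ = PV/RT = (0.356 × 181) / (0.08206 × 319.05) = 2.461 mol
n(NO2) = (2/1) × 2.461 = 4.922 mol
P(NO2) = nRT/V = 4.922 × 0.08206 × 319.05 / 181 = 0.7120 atm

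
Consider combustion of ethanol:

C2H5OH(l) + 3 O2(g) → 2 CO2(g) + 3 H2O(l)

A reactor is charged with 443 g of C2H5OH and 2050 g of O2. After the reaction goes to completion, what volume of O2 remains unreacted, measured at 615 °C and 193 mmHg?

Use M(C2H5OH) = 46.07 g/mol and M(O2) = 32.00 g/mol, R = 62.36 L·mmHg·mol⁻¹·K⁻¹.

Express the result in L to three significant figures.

10100 L

n(C2H5OH) = 443 / 46.07 = 9.616 mol
n(O2) = 2050 / 32.00 = 64.06 mol
For 9.616 mol C2H5OH, stoichiometry requires (3/1) × 9.616 = 28.85 mol O2; 64.06 mol is available, so C2H5OH is limiting.
n(O2) consumed = (3/1) × 9.616 = 28.85 mol; remaining = 64.06 − 28.85 = 35.21 mol
V(O2) = nRT/P = 35.21 × 62.36 × 888.15 / 193 = 10100 L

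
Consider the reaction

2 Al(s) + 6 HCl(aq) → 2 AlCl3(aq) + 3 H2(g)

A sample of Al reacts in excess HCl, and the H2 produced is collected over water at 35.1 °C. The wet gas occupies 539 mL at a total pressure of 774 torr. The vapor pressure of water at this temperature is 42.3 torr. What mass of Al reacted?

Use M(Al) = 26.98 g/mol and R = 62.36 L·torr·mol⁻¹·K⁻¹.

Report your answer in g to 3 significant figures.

P(H2) = 774 − 42.3 = 731.7 torr
n(H2) = PV/RT = (731.7 × 0.5390) / (62.36 × 308.25) = 0.02052 mol
n(Al) = (2/3) × 0.02052 = 0.01368 mol
m(Al) = 0.01368 × 26.98 = 0.3691 g

0.369 g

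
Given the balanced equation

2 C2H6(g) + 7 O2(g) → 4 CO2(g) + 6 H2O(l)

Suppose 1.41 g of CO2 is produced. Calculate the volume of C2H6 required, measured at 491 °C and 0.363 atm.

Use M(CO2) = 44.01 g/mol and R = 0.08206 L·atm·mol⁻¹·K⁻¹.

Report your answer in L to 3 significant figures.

2.77 L

n(CO2) = 1.410 / 44.01 = 0.03204 mol
n(C2H6) = (2/4) × 0.03204 = 0.01602 mol
V = nRT/P = 0.01602 × 0.08206 × 764.15 / 0.363 = 2.767 L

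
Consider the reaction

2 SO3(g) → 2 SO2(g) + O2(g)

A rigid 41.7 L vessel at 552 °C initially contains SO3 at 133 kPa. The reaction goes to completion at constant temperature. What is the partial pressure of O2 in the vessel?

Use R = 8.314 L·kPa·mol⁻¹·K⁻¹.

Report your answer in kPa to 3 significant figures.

n(SO3)₀ = PV/RT = (133 × 41.7) / (8.314 × 825.15) = 0.8084 mol
n(O2) = (1/2) × 0.8084 = 0.4042 mol
P(O2) = nRT/V = 0.4042 × 8.314 × 825.15 / 41.7 = 66.50 kPa

66.5 kPa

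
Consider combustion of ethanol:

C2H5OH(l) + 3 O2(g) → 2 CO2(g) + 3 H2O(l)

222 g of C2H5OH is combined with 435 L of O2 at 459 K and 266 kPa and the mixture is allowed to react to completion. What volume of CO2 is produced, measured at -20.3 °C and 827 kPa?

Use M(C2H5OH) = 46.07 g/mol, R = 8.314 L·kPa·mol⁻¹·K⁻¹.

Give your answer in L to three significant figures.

24.5 L

n(C2H5OH) = 222 / 46.07 = 4.819 mol
n(O2) = PV/RT = (266 × 435) / (8.314 × 459) = 30.32 mol
For 4.819 mol C2H5OH, stoichiometry requires (3/1) × 4.819 = 14.46 mol O2; 30.32 mol is available, so C2H5OH is limiting.
n(CO2) = (2/1) × 4.819 = 9.638 mol
V(CO2) = nRT/P = 9.638 × 8.314 × 252.85 / 827 = 24.50 L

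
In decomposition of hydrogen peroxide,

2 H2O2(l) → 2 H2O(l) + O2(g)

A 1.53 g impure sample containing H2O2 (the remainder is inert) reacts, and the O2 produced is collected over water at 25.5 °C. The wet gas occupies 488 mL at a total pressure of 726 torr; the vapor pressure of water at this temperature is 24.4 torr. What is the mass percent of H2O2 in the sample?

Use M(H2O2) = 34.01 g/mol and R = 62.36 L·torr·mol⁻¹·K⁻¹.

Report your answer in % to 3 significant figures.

81.7 %

P(O2) = 726 − 24.4 = 701.6 torr
n(O2) = PV/RT = (701.6 × 0.4880) / (62.36 × 298.65) = 0.01838 mol
n(H2O2) = (2/1) × 0.01838 = 0.03676 mol
m(H2O2) = 0.03676 × 34.01 = 1.250 g
%H2O2 = 1.250 / 1.53 × 100 = 81.70%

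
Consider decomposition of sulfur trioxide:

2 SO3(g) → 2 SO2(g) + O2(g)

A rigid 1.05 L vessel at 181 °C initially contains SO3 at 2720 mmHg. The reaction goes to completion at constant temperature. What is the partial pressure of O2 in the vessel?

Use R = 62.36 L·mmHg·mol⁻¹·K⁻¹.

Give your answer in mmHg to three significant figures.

1360 mmHg

n(SO3)₀ = PV/RT = (2720 × 1.05) / (62.36 × 454.15) = 0.1008 mol
n(O2) = (1/2) × 0.1008 = 0.05040 mol
P(O2) = nRT/V = 0.05040 × 62.36 × 454.15 / 1.05 = 1359 mmHg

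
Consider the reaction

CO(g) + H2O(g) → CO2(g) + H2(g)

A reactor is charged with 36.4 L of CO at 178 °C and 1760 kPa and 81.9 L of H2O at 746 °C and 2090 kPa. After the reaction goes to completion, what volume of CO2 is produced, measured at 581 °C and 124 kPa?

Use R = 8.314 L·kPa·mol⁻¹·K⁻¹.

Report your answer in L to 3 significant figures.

978 L

n(CO) = PV/RT = (1760 × 36.4) / (8.314 × 451.15) = 17.08 mol
n(H2O) = PV/RT = (2090 × 81.9) / (8.314 × 1019.15) = 20.20 mol
For 17.08 mol CO, stoichiometry requires (1/1) × 17.08 = 17.08 mol H2O; 20.20 mol is available, so CO is limiting.
n(CO2) = (1/1) × 17.08 = 17.08 mol
V(CO2) = nRT/P = 17.08 × 8.314 × 854.15 / 124 = 978.2 L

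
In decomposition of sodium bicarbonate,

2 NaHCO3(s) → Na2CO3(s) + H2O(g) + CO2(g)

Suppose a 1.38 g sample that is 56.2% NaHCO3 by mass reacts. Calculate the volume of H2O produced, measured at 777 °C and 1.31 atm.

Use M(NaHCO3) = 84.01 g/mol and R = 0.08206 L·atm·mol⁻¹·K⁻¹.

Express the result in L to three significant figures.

0.304 L

mass of NaHCO3 = 1.38 × 56.2/100 = 0.7756 g
n(NaHCO3) = 0.7756 / 84.01 = 0.009232 mol
n(H2O) = (1/2) × 0.009232 = 0.004616 mol
V = nRT/P = 0.004616 × 0.08206 × 1050.15 / 1.31 = 0.3037 L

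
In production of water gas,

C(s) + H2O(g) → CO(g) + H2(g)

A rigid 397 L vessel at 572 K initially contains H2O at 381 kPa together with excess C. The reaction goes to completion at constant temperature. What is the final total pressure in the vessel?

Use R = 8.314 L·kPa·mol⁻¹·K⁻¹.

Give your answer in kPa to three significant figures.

762 kPa

Since T and V are fixed, P_final/P_initial = n_final/n_initial = 2/1.
P_final = (2/1) × 381 = 762.0 kPa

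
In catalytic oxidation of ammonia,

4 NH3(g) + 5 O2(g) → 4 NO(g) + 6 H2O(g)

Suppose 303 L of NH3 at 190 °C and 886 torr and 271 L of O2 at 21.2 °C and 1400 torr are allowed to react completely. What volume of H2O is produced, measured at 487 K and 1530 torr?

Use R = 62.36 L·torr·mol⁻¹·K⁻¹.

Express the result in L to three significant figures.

n(NH3) = PV/RT = (886 × 303) / (62.36 × 463.15) = 9.295 mol
n(O2) = PV/RT = (1400 × 271) / (62.36 × 294.35) = 20.67 mol
For 9.295 mol NH3, stoichiometry requires (5/4) × 9.295 = 11.62 mol O2; 20.67 mol is available, so NH3 is limiting.
n(H2O) = (6/4) × 9.295 = 13.94 mol
V(H2O) = nRT/P = 13.94 × 62.36 × 487 / 1530 = 276.7 L

277 L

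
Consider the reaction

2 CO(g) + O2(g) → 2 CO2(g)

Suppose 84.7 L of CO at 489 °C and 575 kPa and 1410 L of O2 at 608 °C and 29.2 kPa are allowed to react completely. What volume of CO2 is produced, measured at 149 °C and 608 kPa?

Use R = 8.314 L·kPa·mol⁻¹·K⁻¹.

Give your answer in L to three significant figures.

44.4 L

n(CO) = PV/RT = (575 × 84.7) / (8.314 × 762.15) = 7.686 mol
n(O2) = PV/RT = (29.2 × 1410) / (8.314 × 881.15) = 5.620 mol
For 7.686 mol CO, stoichiometry requires (1/2) × 7.686 = 3.843 mol O2; 5.620 mol is available, so CO is limiting.
n(CO2) = (2/2) × 7.686 = 7.686 mol
V(CO2) = nRT/P = 7.686 × 8.314 × 422.15 / 608 = 44.37 L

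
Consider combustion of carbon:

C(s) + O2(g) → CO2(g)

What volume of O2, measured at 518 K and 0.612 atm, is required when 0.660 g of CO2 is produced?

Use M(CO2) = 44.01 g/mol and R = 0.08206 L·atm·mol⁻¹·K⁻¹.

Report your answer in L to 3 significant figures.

1.04 L

n(CO2) = 0.6600 / 44.01 = 0.01500 mol
n(O2) = (1/1) × 0.01500 = 0.01500 mol
V = nRT/P = 0.01500 × 0.08206 × 518 / 0.612 = 1.042 L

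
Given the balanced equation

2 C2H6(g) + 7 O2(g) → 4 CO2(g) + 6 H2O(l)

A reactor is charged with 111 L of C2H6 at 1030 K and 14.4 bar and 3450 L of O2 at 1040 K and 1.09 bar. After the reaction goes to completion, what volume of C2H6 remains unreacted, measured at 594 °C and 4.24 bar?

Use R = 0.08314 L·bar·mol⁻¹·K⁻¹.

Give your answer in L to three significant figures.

n(C2H6) = PV/RT = (14.4 × 111) / (0.08314 × 1030) = 18.67 mol
n(O2) = PV/RT = (1.09 × 3450) / (0.08314 × 1040) = 43.49 mol
For 18.67 mol C2H6, stoichiometry requires (7/2) × 18.67 = 65.34 mol O2; 43.49 mol is available, so O2 is limiting.
n(C2H6) consumed = (2/7) × 43.49 = 12.43 mol; remaining = 18.67 − 12.43 = 6.240 mol
V(C2H6) = nRT/P = 6.240 × 0.08314 × 867.15 / 4.24 = 106.1 L

106 L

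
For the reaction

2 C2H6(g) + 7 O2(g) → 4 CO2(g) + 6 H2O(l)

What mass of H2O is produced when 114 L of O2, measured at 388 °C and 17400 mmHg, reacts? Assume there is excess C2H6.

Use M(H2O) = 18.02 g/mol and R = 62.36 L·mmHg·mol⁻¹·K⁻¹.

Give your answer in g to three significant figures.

n(O2) = PV/RT = (17400 × 114) / (62.36 × 661.15) = 48.11 mol
n(H2O) = (6/7) × 48.11 = 41.24 mol
m(H2O) = 41.24 × 18.02 = 743.1 g

743 g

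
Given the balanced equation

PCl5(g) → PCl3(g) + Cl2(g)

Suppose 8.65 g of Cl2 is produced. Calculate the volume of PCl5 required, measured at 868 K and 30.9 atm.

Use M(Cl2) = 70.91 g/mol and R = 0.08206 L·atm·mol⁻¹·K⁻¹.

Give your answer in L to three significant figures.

0.281 L

n(Cl2) = 8.650 / 70.91 = 0.1220 mol
n(PCl5) = (1/1) × 0.1220 = 0.1220 mol
V = nRT/P = 0.1220 × 0.08206 × 868 / 30.9 = 0.2812 L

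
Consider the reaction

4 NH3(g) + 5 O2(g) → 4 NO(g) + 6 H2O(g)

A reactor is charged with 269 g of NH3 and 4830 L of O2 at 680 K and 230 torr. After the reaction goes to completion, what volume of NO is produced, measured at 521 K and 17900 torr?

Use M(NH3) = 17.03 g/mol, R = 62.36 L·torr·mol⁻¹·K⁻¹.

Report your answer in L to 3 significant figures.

n(NH3) = 269 / 17.03 = 15.80 mol
n(O2) = PV/RT = (230 × 4830) / (62.36 × 680) = 26.20 mol
For 15.80 mol NH3, stoichiometry requires (5/4) × 15.80 = 19.75 mol O2; 26.20 mol is available, so NH3 is limiting.
n(NO) = (4/4) × 15.80 = 15.80 mol
V(NO) = nRT/P = 15.80 × 62.36 × 521 / 17900 = 28.68 L

28.7 L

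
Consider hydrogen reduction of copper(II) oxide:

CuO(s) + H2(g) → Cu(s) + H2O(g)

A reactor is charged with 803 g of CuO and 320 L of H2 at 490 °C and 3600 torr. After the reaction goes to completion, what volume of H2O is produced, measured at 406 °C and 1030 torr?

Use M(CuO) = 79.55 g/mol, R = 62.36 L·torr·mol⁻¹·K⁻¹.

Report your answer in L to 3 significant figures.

415 L

n(CuO) = 803 / 79.55 = 10.09 mol
n(H2) = PV/RT = (3600 × 320) / (62.36 × 763.15) = 24.21 mol
For 10.09 mol CuO, stoichiometry requires (1/1) × 10.09 = 10.09 mol H2; 24.21 mol is available, so CuO is limiting.
n(H2O) = (1/1) × 10.09 = 10.09 mol
V(H2O) = nRT/P = 10.09 × 62.36 × 679.15 / 1030 = 414.9 L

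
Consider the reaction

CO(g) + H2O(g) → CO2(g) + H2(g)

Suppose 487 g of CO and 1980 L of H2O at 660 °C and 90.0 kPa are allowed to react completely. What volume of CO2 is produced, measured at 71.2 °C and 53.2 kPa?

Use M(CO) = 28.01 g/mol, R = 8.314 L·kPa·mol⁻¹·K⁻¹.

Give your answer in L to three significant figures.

936 L

n(CO) = 487 / 28.01 = 17.39 mol
n(H2O) = PV/RT = (90.0 × 1980) / (8.314 × 933.15) = 22.97 mol
For 17.39 mol CO, stoichiometry requires (1/1) × 17.39 = 17.39 mol H2O; 22.97 mol is available, so CO is limiting.
n(CO2) = (1/1) × 17.39 = 17.39 mol
V(CO2) = nRT/P = 17.39 × 8.314 × 344.35 / 53.2 = 935.8 L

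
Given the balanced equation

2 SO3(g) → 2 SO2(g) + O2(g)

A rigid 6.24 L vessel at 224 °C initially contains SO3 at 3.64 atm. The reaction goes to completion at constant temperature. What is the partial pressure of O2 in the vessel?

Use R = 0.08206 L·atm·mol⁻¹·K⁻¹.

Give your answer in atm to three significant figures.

1.82 atm

n(SO3)₀ = PV/RT = (3.64 × 6.24) / (0.08206 × 497.15) = 0.5568 mol
n(O2) = (1/2) × 0.5568 = 0.2784 mol
P(O2) = nRT/V = 0.2784 × 0.08206 × 497.15 / 6.24 = 1.820 atm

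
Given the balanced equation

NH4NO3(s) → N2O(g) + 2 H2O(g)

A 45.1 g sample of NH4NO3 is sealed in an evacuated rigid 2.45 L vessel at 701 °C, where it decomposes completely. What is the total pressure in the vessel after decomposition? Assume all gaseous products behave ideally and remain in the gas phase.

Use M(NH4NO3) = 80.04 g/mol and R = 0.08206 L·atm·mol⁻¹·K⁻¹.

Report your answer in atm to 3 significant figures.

n(NH4NO3) = 45.1 / 80.04 = 0.5635 mol
n(gas produced) = (3/1) × 0.5635 = 1.691 mol
P = nRT/V = 1.691 × 0.08206 × 974.15 / 2.45 = 55.17 atm

55.2 atm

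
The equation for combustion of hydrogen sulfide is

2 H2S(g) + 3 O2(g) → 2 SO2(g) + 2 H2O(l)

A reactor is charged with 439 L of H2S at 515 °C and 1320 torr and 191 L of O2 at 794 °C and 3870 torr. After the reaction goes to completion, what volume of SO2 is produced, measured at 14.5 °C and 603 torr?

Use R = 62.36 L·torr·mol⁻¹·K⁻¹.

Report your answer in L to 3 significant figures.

220 L

n(H2S) = PV/RT = (1320 × 439) / (62.36 × 788.15) = 11.79 mol
n(O2) = PV/RT = (3870 × 191) / (62.36 × 1067.15) = 11.11 mol
For 11.79 mol H2S, stoichiometry requires (3/2) × 11.79 = 17.68 mol O2; 11.11 mol is available, so O2 is limiting.
n(SO2) = (2/3) × 11.11 = 7.407 mol
V(SO2) = nRT/P = 7.407 × 62.36 × 287.65 / 603 = 220.3 L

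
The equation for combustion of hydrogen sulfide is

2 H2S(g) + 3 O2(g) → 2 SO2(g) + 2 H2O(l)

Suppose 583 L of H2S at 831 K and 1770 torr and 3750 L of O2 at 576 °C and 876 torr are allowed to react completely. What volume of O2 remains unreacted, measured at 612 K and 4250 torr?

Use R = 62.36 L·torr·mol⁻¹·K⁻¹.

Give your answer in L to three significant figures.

289 L

n(H2S) = PV/RT = (1770 × 583) / (62.36 × 831) = 19.91 mol
n(O2) = PV/RT = (876 × 3750) / (62.36 × 849.15) = 62.04 mol
For 19.91 mol H2S, stoichiometry requires (3/2) × 19.91 = 29.87 mol O2; 62.04 mol is available, so H2S is limiting.
n(O2) consumed = (3/2) × 19.91 = 29.87 mol; remaining = 62.04 − 29.87 = 32.17 mol
V(O2) = nRT/P = 32.17 × 62.36 × 612 / 4250 = 288.9 L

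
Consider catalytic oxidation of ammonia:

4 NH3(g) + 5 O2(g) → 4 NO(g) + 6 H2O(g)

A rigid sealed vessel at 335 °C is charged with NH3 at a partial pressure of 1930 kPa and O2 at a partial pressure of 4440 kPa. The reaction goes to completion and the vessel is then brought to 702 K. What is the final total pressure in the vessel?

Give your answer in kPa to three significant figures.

With V and T fixed, P_i ∝ n_i, so the mole ratios apply directly to partial pressures at 335 °C.
P(O2) required for 1930 kPa of NH3 = (5/4) × 1930 = 2412 kPa; available 4440 kPa, so NH3 is limiting.
P(O2) remaining = 4440 − (5/4) × 1930 = 2028 kPa
P(gaseous products) = (4+6)/4 × 1930 = 4825 kPa
P_total at 335 °C = 2028 + 4825 = 6853 kPa
Scaling to 702 K: P = 6853 × 702/608.15 = 7911 kPa

7910 kPa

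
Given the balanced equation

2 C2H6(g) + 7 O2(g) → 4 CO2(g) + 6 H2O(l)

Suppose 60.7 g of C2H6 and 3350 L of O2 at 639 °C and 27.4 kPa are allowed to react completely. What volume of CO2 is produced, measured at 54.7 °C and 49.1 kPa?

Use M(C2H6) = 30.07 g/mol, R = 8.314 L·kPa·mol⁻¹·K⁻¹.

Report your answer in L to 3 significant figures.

224 L

n(C2H6) = 60.7 / 30.07 = 2.019 mol
n(O2) = PV/RT = (27.4 × 3350) / (8.314 × 912.15) = 12.10 mol
For 2.019 mol C2H6, stoichiometry requires (7/2) × 2.019 = 7.067 mol O2; 12.10 mol is available, so C2H6 is limiting.
n(CO2) = (4/2) × 2.019 = 4.038 mol
V(CO2) = nRT/P = 4.038 × 8.314 × 327.85 / 49.1 = 224.2 L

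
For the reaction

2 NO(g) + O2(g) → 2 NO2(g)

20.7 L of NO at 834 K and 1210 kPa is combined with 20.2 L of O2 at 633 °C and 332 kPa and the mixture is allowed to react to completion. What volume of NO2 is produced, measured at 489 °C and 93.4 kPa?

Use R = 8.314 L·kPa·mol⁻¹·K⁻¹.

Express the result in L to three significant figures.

121 L

n(NO) = PV/RT = (1210 × 20.7) / (8.314 × 834) = 3.612 mol
n(O2) = PV/RT = (332 × 20.2) / (8.314 × 906.15) = 0.8902 mol
For 3.612 mol NO, stoichiometry requires (1/2) × 3.612 = 1.806 mol O2; 0.8902 mol is available, so O2 is limiting.
n(NO2) = (2/1) × 0.8902 = 1.780 mol
V(NO2) = nRT/P = 1.780 × 8.314 × 762.15 / 93.4 = 120.8 L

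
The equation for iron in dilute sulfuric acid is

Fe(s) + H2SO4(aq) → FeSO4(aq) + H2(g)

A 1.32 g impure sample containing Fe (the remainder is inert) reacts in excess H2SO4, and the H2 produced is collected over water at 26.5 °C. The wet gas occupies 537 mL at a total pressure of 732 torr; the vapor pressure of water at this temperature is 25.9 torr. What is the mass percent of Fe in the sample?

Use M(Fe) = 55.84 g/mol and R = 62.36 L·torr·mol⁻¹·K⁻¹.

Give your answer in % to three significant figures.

85.8 %

P(H2) = 732 − 25.9 = 706.1 torr
n(H2) = PV/RT = (706.1 × 0.5370) / (62.36 × 299.65) = 0.02029 mol
n(Fe) = (1/1) × 0.02029 = 0.02029 mol
m(Fe) = 0.02029 × 55.84 = 1.133 g
%Fe = 1.133 / 1.32 × 100 = 85.83%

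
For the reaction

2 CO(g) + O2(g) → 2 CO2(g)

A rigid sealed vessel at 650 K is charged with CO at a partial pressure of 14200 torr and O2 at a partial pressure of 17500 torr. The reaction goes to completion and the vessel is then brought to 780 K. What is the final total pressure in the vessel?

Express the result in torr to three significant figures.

Because the vessel is rigid and T is held at 650 K, work the stoichiometry in partial pressures (P_i = n_iRT/V).
P(O2) required for 14200 torr of CO = (1/2) × 14200 = 7100 torr; available 17500 torr, so CO is limiting.
P(O2) remaining = 17500 − (1/2) × 14200 = 10400 torr
P(gaseous products) = (2)/2 × 14200 = 14200 torr
P_total at 650 K = 10400 + 14200 = 24600 torr
Scaling to 780 K: P = 24600 × 780/650 = 29520 torr

29500 torr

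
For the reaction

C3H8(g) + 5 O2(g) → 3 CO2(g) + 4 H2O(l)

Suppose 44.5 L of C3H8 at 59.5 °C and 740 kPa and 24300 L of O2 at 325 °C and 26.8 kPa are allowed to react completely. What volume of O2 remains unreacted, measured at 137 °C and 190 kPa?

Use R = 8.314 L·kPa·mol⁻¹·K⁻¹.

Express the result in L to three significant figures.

1280 L

n(C3H8) = PV/RT = (740 × 44.5) / (8.314 × 332.65) = 11.91 mol
n(O2) = PV/RT = (26.8 × 24300) / (8.314 × 598.15) = 131.0 mol
For 11.91 mol C3H8, stoichiometry requires (5/1) × 11.91 = 59.55 mol O2; 131.0 mol is available, so C3H8 is limiting.
n(O2) consumed = (5/1) × 11.91 = 59.55 mol; remaining = 131.0 − 59.55 = 71.45 mol
V(O2) = nRT/P = 71.45 × 8.314 × 410.15 / 190 = 1282 L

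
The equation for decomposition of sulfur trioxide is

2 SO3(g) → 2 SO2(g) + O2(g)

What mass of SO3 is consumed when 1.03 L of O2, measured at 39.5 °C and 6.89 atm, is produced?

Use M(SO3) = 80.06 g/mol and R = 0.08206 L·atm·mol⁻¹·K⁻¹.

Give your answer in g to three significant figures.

n(O2) = PV/RT = (6.89 × 1.03) / (0.08206 × 312.65) = 0.2766 mol
n(SO3) = (2/1) × 0.2766 = 0.5532 mol
m(SO3) = 0.5532 × 80.06 = 44.29 g

44.3 g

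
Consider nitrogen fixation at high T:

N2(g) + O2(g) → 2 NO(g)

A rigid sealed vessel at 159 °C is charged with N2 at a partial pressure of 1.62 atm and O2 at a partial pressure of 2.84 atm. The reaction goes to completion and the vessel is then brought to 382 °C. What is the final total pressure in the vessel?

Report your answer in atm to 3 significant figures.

6.76 atm

At constant V, partial pressures at 159 °C are proportional to moles, so apply stoichiometry directly to pressures.
P(O2) required for 1.62 atm of N2 = (1/1) × 1.62 = 1.620 atm; available 2.84 atm, so N2 is limiting.
P(O2) remaining = 2.84 − (1/1) × 1.62 = 1.220 atm
P(gaseous products) = (2)/1 × 1.62 = 3.240 atm
P_total at 159 °C = 1.220 + 3.240 = 4.460 atm
Scaling to 382 °C: P = 4.460 × 655.15/432.15 = 6.761 atm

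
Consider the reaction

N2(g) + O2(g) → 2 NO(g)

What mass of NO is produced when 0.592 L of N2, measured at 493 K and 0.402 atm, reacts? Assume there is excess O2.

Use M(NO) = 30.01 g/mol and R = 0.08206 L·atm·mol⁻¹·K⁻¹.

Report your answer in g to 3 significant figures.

n(N2) = PV/RT = (0.402 × 0.592) / (0.08206 × 493) = 0.005883 mol
n(NO) = (2/1) × 0.005883 = 0.01177 mol
m(NO) = 0.01177 × 30.01 = 0.3532 g

0.353 g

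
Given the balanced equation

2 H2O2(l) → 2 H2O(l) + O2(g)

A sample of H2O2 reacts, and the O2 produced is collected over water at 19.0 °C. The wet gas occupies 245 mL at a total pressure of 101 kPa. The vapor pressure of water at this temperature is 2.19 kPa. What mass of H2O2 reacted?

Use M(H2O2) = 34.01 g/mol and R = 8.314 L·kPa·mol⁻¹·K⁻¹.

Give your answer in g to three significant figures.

0.678 g

P(O2) = 101 − 2.19 = 98.81 kPa
n(O2) = PV/RT = (98.81 × 0.2450) / (8.314 × 292.15) = 0.009967 mol
n(H2O2) = (2/1) × 0.009967 = 0.01993 mol
m(H2O2) = 0.01993 × 34.01 = 0.6778 g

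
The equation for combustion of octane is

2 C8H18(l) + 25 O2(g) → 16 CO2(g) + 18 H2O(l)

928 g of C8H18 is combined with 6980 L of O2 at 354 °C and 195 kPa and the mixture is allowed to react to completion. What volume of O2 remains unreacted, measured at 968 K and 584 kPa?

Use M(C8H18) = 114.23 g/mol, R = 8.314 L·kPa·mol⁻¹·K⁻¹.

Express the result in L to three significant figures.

2200 L

n(C8H18) = 928 / 114.23 = 8.124 mol
n(O2) = PV/RT = (195 × 6980) / (8.314 × 627.15) = 261.0 mol
For 8.124 mol C8H18, stoichiometry requires (25/2) × 8.124 = 101.6 mol O2; 261.0 mol is available, so C8H18 is limiting.
n(O2) consumed = (25/2) × 8.124 = 101.6 mol; remaining = 261.0 − 101.6 = 159.4 mol
V(O2) = nRT/P = 159.4 × 8.314 × 968 / 584 = 2197 L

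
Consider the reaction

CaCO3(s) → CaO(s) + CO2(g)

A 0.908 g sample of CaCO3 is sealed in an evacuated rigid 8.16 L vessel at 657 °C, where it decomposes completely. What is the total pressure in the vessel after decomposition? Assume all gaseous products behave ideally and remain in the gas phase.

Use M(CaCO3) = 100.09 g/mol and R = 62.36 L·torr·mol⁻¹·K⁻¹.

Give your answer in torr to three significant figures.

64.5 torr

n(CaCO3) = 0.908 / 100.09 = 0.009072 mol
n(gas produced) = (1/1) × 0.009072 = 0.009072 mol
P = nRT/V = 0.009072 × 62.36 × 930.15 / 8.16 = 64.49 torr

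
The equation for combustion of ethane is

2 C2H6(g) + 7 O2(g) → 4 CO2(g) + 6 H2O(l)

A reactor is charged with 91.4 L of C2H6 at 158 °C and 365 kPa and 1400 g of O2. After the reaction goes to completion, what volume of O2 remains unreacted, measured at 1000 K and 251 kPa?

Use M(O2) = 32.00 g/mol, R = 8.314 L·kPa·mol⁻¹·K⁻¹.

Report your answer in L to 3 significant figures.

370 L

n(C2H6) = PV/RT = (365 × 91.4) / (8.314 × 431.15) = 9.307 mol
n(O2) = 1400 / 32.00 = 43.75 mol
For 9.307 mol C2H6, stoichiometry requires (7/2) × 9.307 = 32.57 mol O2; 43.75 mol is available, so C2H6 is limiting.
n(O2) consumed = (7/2) × 9.307 = 32.57 mol; remaining = 43.75 − 32.57 = 11.18 mol
V(O2) = nRT/P = 11.18 × 8.314 × 1000 / 251 = 370.3 L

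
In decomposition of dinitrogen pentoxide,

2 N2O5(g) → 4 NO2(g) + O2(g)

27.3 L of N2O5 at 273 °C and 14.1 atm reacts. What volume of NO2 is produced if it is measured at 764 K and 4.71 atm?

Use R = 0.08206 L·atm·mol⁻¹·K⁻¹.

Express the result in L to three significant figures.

229 L

n(N2O5) = PV/RT = (14.1 × 27.3) / (0.08206 × 546.15) = 8.589 mol
n(NO2) = (4/2) × 8.589 = 17.18 mol
V = nRT/P = 17.18 × 0.08206 × 764 / 4.71 = 228.7 L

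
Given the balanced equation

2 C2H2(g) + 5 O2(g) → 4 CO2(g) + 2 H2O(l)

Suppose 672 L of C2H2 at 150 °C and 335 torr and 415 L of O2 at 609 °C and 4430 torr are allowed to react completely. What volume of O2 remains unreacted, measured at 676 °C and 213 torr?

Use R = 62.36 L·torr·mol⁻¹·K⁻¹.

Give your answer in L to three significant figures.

n(C2H2) = PV/RT = (335 × 672) / (62.36 × 423.15) = 8.531 mol
n(O2) = PV/RT = (4430 × 415) / (62.36 × 882.15) = 33.42 mol
For 8.531 mol C2H2, stoichiometry requires (5/2) × 8.531 = 21.33 mol O2; 33.42 mol is available, so C2H2 is limiting.
n(O2) consumed = (5/2) × 8.531 = 21.33 mol; remaining = 33.42 − 21.33 = 12.09 mol
V(O2) = nRT/P = 12.09 × 62.36 × 949.15 / 213 = 3360 L

3360 L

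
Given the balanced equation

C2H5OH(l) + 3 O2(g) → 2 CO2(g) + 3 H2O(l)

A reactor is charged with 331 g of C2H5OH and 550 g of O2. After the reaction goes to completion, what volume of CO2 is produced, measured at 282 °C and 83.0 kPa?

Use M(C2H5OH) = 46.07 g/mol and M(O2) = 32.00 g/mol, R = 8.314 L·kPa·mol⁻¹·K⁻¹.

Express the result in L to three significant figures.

637 L

n(C2H5OH) = 331 / 46.07 = 7.185 mol
n(O2) = 550 / 32.00 = 17.19 mol
For 7.185 mol C2H5OH, stoichiometry requires (3/1) × 7.185 = 21.55 mol O2; 17.19 mol is available, so O2 is limiting.
n(CO2) = (2/3) × 17.19 = 11.46 mol
V(CO2) = nRT/P = 11.46 × 8.314 × 555.15 / 83.0 = 637.3 L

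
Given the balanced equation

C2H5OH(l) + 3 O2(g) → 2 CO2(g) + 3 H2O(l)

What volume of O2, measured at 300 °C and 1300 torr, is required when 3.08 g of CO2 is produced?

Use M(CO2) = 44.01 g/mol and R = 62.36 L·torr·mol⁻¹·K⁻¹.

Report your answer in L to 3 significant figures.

n(CO2) = 3.080 / 44.01 = 0.06998 mol
n(O2) = (3/2) × 0.06998 = 0.1050 mol
V = nRT/P = 0.1050 × 62.36 × 573.15 / 1300 = 2.887 L

2.89 L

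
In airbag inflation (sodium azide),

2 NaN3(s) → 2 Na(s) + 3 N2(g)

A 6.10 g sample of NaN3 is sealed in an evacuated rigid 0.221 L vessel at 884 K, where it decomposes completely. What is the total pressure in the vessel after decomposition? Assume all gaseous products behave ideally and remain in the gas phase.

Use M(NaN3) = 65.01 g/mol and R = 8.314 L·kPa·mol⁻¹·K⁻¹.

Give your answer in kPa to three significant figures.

n(NaN3) = 6.10 / 65.01 = 0.09383 mol
n(gas produced) = (3/2) × 0.09383 = 0.1407 mol
P = nRT/V = 0.1407 × 8.314 × 884 / 0.221 = 4679 kPa

4680 kPa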